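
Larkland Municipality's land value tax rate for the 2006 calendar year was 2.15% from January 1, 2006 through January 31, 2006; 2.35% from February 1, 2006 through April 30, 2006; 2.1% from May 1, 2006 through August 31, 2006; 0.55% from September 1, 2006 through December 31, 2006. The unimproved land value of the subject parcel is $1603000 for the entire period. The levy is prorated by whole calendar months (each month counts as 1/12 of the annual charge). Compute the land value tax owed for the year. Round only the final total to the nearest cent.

$26449.50

January 1 – January 31, 2006: 1 month at 2.15% → $1603000 × 2.15% × 1/12 = $2872.0417
February 1 – April 30, 2006: 3 months at 2.35% → $1603000 × 2.35% × 3/12 = $9417.6250
May 1 – August 31, 2006: 4 months at 2.1% → $1603000 × 2.1% × 4/12 = $11221.0000
September 1 – December 31, 2006: 4 months at 0.55% → $1603000 × 0.55% × 4/12 = $2938.8333
Total = $26449.5000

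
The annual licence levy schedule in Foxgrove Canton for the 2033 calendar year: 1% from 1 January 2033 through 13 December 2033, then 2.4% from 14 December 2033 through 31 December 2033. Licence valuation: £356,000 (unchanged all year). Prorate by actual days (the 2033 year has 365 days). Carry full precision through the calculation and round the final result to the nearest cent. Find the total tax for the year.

1 January – 13 December 2033: 347 days at 1% → £356,000 × 1% × 347/365 = £3,384.4384
14 December – 31 December 2033: 18 days at 2.4% → £356,000 × 2.4% × 18/365 = £421.3479
Total = £3,805.7863

£3,805.79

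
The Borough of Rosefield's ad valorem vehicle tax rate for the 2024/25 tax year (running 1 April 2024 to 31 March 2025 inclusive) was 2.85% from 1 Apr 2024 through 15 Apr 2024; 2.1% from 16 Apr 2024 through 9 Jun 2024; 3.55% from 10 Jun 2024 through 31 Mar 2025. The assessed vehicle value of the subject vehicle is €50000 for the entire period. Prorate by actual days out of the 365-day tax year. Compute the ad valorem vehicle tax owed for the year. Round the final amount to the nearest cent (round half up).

€1651.37

1 Apr – 15 Apr 2024: 15 days at 2.85% → €50000 × 2.85% × 15/365 = €58.5616
16 Apr – 9 Jun 2024: 55 days at 2.1% → €50000 × 2.1% × 55/365 = €158.2192
10 Jun 2024 – 31 Mar 2025: 295 days at 3.55% → €50000 × 3.55% × 295/365 = €1434.5890
Total = €1651.3699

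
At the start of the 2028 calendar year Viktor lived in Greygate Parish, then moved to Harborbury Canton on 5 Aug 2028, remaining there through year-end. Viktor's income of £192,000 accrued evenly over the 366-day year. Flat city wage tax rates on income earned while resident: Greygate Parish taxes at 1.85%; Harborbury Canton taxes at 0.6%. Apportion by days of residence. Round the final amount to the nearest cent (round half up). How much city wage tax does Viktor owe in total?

Greygate Parish, 1 Jan – 4 Aug 2028: 217 days → £192,000 × 1.85% × 217/366 = £2,105.9672
Harborbury Canton, 5 Aug – 31 Dec 2028: 149 days → £192,000 × 0.6% × 149/366 = £468.9836
Total = £2,574.9508

£2,574.95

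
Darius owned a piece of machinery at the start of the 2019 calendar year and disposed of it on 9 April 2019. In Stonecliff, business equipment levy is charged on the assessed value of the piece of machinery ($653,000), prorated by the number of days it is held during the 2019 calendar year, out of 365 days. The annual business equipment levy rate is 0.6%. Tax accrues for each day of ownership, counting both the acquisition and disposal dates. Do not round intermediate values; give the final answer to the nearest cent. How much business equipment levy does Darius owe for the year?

Days held (1 January – 9 April 2019): 99 out of 365
Tax = $653,000 × 0.6% × 99/365 = $1,062.6904

$1,062.69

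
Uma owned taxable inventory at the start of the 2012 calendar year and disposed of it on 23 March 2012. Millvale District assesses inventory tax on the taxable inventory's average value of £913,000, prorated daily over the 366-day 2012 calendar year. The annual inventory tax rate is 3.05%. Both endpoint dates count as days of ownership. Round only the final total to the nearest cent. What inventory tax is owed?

Days held (1 January – 23 March 2012): 83 out of 366
Tax = £913,000 × 3.05% × 83/366 = £6,314.9167

£6,314.92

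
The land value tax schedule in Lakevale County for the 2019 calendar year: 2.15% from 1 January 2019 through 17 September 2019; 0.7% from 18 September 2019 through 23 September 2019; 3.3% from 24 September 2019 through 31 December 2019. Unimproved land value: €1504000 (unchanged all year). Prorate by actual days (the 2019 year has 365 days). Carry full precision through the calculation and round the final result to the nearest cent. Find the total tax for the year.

1 January – 17 September 2019: 260 days at 2.15% → €1504000 × 2.15% × 260/365 = €23033.8630
18 September – 23 September 2019: 6 days at 0.7% → €1504000 × 0.7% × 6/365 = €173.0630
24 September – 31 December 2019: 99 days at 3.3% → €1504000 × 3.3% × 99/365 = €13461.8301
Total = €36668.7562

€36668.76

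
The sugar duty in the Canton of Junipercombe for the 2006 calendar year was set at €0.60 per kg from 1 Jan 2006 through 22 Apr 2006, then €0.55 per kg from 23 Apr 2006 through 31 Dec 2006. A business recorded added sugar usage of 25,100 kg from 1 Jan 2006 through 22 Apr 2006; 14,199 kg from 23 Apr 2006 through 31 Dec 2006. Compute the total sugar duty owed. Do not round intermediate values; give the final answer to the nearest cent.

1 Jan – 22 Apr 2006: 25,100 kg at €0.60/kg → €15,060.00
23 Apr – 31 Dec 2006: 14,199 kg at €0.55/kg → €7,809.45

€22,869.45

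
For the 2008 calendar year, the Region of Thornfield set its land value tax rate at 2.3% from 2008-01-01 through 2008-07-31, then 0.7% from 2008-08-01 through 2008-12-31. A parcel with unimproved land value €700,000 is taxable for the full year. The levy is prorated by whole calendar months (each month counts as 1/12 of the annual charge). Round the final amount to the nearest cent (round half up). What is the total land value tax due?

2008-01-01 to 2008-07-31: 7 months at 2.3% → €700,000 × 2.3% × 7/12 = €9,391.6667
2008-08-01 to 2008-12-31: 5 months at 0.7% → €700,000 × 0.7% × 5/12 = €2,041.6667
Total = €11,433.3333

€11,433.33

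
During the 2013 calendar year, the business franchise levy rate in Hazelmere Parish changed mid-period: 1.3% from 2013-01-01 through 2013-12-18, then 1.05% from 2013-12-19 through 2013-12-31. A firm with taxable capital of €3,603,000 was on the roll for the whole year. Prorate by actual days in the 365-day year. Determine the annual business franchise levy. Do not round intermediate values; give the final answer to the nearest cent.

€46,518.18

2013-01-01 to 2013-12-18: 352 days at 1.3% → €3,603,000 × 1.3% × 352/365 = €45,170.7616
2013-12-19 to 2013-12-31: 13 days at 1.05% → €3,603,000 × 1.05% × 13/365 = €1,347.4233
Total = €46,518.1849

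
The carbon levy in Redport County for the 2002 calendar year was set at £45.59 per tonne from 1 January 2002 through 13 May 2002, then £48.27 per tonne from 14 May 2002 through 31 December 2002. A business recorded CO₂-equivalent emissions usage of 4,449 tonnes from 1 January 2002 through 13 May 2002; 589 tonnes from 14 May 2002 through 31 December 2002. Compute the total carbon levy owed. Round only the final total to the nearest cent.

£231,260.94

1 January – 13 May 2002: 4,449 tonnes at £45.59/tonne → £202,829.91
14 May – 31 December 2002: 589 tonnes at £48.27/tonne → £28,431.03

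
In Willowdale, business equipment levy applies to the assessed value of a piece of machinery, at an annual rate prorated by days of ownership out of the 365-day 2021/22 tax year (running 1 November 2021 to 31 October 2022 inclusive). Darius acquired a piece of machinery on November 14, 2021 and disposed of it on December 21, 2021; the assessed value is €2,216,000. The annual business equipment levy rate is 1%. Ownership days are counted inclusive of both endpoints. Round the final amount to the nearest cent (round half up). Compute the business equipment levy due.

€2,307.07

Days held (November 14 – December 21, 2021): 38 out of 365
Tax = €2,216,000 × 1% × 38/365 = €2,307.0685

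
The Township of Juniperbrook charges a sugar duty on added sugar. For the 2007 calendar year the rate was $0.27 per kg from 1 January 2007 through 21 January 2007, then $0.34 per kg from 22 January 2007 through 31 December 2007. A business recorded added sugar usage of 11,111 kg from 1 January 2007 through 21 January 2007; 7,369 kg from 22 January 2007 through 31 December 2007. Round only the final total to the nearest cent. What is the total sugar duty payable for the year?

$5,505.43

1 January – 21 January 2007: 11,111 kg at $0.27/kg → $2,999.97
22 January – 31 December 2007: 7,369 kg at $0.34/kg → $2,505.46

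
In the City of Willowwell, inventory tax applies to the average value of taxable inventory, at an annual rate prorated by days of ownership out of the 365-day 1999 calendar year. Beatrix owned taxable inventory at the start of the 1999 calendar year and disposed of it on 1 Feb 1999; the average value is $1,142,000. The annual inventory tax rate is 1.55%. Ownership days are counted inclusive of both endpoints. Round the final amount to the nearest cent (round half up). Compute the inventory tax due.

Days held (1 Jan – 1 Feb 1999): 32 out of 365
Tax = $1,142,000 × 1.55% × 32/365 = $1,551.8685

$1,551.87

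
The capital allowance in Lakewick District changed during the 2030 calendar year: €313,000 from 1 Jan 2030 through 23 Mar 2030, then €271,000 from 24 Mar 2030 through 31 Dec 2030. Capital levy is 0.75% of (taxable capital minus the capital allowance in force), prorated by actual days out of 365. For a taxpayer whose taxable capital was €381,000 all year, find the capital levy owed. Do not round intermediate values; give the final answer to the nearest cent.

1 Jan – 23 Mar 2030: 82 days, exemption €313,000 → (€381,000 − €313,000) × 0.75% × 82/365 = €114.5753
24 Mar – 31 Dec 2030: 283 days, exemption €271,000 → (€381,000 − €271,000) × 0.75% × 283/365 = €639.6575
Total = €754.2329

€754.23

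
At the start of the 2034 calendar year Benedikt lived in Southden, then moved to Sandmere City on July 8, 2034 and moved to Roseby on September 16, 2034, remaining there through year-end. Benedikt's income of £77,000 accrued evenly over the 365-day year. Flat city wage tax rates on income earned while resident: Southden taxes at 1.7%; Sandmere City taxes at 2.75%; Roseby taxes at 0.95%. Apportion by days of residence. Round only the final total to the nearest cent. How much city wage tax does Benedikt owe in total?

Southden, January 1 – July 7, 2034: 188 days → £77,000 × 1.7% × 188/365 = £674.2247
Sandmere City, July 8 – September 15, 2034: 70 days → £77,000 × 2.75% × 70/365 = £406.0959
Roseby, September 16 – December 31, 2034: 107 days → £77,000 × 0.95% × 107/365 = £214.4397
Total = £1,294.7603

£1,294.76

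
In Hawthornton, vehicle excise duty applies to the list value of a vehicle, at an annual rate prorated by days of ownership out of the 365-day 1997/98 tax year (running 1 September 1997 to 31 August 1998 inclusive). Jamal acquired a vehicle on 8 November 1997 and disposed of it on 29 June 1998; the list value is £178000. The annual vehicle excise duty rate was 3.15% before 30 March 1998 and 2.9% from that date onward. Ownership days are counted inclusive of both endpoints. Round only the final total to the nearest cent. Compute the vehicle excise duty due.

8 November 1997 – 29 March 1998: 142 days at 3.15% → £178000 × 3.15% × 142/365 = £2181.3534
30 March – 29 June 1998: 92 days at 2.9% → £178000 × 2.9% × 92/365 = £1301.1068
Total = £3482.4603

£3482.46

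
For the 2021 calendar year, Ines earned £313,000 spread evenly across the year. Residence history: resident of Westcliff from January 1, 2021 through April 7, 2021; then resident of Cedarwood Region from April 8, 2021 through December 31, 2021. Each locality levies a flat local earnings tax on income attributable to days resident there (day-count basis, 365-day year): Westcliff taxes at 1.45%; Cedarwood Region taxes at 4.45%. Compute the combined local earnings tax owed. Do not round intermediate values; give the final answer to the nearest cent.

Westcliff, January 1 – April 7, 2021: 97 days → £313,000 × 1.45% × 97/365 = £1,206.1219
Cedarwood Region, April 8 – December 31, 2021: 268 days → £313,000 × 4.45% × 268/365 = £10,226.9534
Total = £11,433.0753

£11,433.08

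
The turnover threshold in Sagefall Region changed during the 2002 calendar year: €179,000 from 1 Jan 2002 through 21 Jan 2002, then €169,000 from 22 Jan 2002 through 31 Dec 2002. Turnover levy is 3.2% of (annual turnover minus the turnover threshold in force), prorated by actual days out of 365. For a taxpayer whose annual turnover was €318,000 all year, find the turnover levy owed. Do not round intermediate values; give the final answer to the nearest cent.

1 Jan – 21 Jan 2002: 21 days, exemption €179,000 → (€318,000 − €179,000) × 3.2% × 21/365 = €255.9123
22 Jan – 31 Dec 2002: 344 days, exemption €169,000 → (€318,000 − €169,000) × 3.2% × 344/365 = €4,493.6767
Total = €4,749.5890

€4,749.59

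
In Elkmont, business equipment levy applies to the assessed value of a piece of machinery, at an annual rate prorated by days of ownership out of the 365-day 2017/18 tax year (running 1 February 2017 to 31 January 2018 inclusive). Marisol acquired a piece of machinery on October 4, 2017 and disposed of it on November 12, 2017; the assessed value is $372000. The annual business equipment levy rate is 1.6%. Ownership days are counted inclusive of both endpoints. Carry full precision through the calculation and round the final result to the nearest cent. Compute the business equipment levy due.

$652.27

Days held (October 4 – November 12, 2017): 40 out of 365
Tax = $372000 × 1.6% × 40/365 = $652.2740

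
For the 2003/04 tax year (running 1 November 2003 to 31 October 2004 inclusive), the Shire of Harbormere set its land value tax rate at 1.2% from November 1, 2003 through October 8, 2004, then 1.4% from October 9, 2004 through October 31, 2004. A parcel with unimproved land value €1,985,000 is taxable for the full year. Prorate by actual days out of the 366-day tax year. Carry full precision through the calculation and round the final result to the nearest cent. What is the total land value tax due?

€24,069.48

November 1, 2003 – October 8, 2004: 343 days at 1.2% → €1,985,000 × 1.2% × 343/366 = €22,323.1148
October 9 – October 31, 2004: 23 days at 1.4% → €1,985,000 × 1.4% × 23/366 = €1,746.3661
Total = €24,069.4809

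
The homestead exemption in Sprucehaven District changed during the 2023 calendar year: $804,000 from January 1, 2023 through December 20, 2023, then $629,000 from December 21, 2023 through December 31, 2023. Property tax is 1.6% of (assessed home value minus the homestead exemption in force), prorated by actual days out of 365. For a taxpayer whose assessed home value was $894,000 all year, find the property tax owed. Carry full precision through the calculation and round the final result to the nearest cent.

January 1 – December 20, 2023: 354 days, exemption $804,000 → ($894,000 − $804,000) × 1.6% × 354/365 = $1,396.6027
December 21 – December 31, 2023: 11 days, exemption $629,000 → ($894,000 − $629,000) × 1.6% × 11/365 = $127.7808
Total = $1,524.3836

$1,524.38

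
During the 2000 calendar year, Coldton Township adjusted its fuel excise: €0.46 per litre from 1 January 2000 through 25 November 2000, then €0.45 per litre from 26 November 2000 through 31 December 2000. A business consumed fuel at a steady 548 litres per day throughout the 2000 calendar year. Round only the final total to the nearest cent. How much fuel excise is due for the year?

€92,064.00

1 January – 25 November 2000: 330 days × 548 litres/day = 180,840 litres at €0.46/litre → €83,186.40
26 November – 31 December 2000: 36 days × 548 litres/day = 19,728 litres at €0.45/litre → €8,877.60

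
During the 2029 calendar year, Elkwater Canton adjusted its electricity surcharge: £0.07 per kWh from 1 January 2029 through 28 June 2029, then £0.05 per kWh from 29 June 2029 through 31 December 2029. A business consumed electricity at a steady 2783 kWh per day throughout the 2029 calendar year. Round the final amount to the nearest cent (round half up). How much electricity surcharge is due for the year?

1 January – 28 June 2029: 179 days × 2783 kWh/day = 498,157 kWh at £0.07/kWh → £34,870.99
29 June – 31 December 2029: 186 days × 2783 kWh/day = 517,638 kWh at £0.05/kWh → £25,881.90

£60,752.89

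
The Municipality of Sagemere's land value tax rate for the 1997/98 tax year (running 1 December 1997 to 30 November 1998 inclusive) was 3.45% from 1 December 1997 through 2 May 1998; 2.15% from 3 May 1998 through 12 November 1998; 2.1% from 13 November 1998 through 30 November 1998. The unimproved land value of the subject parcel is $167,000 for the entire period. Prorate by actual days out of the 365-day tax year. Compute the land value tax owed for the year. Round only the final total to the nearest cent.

1 December 1997 – 2 May 1998: 153 days at 3.45% → $167,000 × 3.45% × 153/365 = $2,415.0945
3 May – 12 November 1998: 194 days at 2.15% → $167,000 × 2.15% × 194/365 = $1,908.3753
13 November – 30 November 1998: 18 days at 2.1% → $167,000 × 2.1% × 18/365 = $172.9479
Total = $4,496.4178

$4,496.42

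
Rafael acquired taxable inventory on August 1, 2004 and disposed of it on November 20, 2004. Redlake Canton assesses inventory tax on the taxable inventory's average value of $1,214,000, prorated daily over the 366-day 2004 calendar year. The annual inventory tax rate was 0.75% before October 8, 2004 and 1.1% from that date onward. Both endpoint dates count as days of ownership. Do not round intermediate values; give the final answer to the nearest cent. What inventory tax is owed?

$3,297.04

August 1 – October 7, 2004: 68 days at 0.75% → $1,214,000 × 0.75% × 68/366 = $1,691.6393
October 8 – November 20, 2004: 44 days at 1.1% → $1,214,000 × 1.1% × 44/366 = $1,605.3989
Total = $3,297.0383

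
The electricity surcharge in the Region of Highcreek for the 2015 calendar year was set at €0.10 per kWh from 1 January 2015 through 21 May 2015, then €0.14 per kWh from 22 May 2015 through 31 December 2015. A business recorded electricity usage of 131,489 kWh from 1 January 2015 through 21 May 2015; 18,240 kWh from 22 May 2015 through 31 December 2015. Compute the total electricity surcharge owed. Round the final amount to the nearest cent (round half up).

1 January – 21 May 2015: 131,489 kWh at €0.10/kWh → €13,148.90
22 May – 31 December 2015: 18,240 kWh at €0.14/kWh → €2,553.60

€15,702.50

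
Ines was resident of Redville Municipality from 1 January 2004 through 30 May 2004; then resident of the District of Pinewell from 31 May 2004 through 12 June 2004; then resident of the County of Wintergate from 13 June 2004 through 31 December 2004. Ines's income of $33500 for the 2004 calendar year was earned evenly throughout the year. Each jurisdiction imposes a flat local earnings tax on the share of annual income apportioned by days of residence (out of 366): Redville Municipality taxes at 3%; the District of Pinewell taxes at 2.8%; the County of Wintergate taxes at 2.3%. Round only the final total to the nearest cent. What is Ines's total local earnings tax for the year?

Redville Municipality, 1 January – 30 May 2004: 151 days → $33500 × 3% × 151/366 = $414.6311
The District of Pinewell, 31 May – 12 June 2004: 13 days → $33500 × 2.8% × 13/366 = $33.3169
The County of Wintergate, 13 June – 31 December 2004: 202 days → $33500 × 2.3% × 202/366 = $425.2486
Total = $873.1967

$873.20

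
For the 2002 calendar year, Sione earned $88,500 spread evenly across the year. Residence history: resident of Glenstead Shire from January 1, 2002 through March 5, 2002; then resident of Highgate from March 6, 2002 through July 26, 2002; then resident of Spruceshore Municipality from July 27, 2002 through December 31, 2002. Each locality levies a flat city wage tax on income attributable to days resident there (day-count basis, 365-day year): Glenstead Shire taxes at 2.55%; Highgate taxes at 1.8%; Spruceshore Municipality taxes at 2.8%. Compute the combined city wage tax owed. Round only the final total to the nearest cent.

$2,092.48

Glenstead Shire, January 1 – March 5, 2002: 64 days → $88,500 × 2.55% × 64/365 = $395.7041
Highgate, March 6 – July 26, 2002: 143 days → $88,500 × 1.8% × 143/365 = $624.1068
Spruceshore Municipality, July 27 – December 31, 2002: 158 days → $88,500 × 2.8% × 158/365 = $1,072.6685
Total = $2,092.4795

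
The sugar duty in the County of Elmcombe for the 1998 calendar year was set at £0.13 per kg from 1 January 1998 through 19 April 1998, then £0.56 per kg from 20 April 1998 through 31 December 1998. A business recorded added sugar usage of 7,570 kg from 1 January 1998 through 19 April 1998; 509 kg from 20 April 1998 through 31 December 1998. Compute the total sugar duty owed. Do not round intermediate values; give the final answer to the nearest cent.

£1,269.14

1 January – 19 April 1998: 7,570 kg at £0.13/kg → £984.10
20 April – 31 December 1998: 509 kg at £0.56/kg → £285.04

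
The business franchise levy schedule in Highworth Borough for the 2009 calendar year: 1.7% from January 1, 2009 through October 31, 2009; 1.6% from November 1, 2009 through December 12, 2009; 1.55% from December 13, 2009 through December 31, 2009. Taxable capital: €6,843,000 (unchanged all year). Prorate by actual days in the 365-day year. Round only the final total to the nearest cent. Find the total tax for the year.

€115,009.27

January 1 – October 31, 2009: 304 days at 1.7% → €6,843,000 × 1.7% × 304/365 = €96,889.3808
November 1 – December 12, 2009: 42 days at 1.6% → €6,843,000 × 1.6% × 42/365 = €12,598.6192
December 13 – December 31, 2009: 19 days at 1.55% → €6,843,000 × 1.55% × 19/365 = €5,521.2699
Total = €115,009.2699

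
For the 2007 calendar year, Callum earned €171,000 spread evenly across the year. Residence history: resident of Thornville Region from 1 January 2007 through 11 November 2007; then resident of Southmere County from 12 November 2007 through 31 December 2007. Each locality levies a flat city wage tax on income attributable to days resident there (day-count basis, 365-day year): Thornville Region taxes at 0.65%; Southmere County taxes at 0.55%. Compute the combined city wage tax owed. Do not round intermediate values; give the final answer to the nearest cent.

Thornville Region, 1 January – 11 November 2007: 315 days → €171,000 × 0.65% × 315/365 = €959.2397
Southmere County, 12 November – 31 December 2007: 50 days → €171,000 × 0.55% × 50/365 = €128.8356
Total = €1,088.0753

€1,088.08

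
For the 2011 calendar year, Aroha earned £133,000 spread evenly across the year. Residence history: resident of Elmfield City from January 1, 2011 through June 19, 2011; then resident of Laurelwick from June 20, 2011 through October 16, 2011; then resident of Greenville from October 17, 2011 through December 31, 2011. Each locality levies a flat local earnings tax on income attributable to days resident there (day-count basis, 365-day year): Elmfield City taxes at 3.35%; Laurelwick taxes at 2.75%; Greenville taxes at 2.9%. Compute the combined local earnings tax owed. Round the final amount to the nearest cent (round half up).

£4,070.71

Elmfield City, January 1 – June 19, 2011: 170 days → £133,000 × 3.35% × 170/365 = £2,075.1644
Laurelwick, June 20 – October 16, 2011: 119 days → £133,000 × 2.75% × 119/365 = £1,192.4452
Greenville, October 17 – December 31, 2011: 76 days → £133,000 × 2.9% × 76/365 = £803.1014
Total = £4,070.7110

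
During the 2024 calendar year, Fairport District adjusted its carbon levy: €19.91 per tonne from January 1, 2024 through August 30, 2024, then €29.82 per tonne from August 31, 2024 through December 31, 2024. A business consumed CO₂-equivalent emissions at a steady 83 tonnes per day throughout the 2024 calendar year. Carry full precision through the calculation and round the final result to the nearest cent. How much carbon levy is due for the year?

January 1 – August 30, 2024: 243 days × 83 tonnes/day = 20,169 tonnes at €19.91/tonne → €401,564.79
August 31 – December 31, 2024: 123 days × 83 tonnes/day = 10,209 tonnes at €29.82/tonne → €304,432.38

€705,997.17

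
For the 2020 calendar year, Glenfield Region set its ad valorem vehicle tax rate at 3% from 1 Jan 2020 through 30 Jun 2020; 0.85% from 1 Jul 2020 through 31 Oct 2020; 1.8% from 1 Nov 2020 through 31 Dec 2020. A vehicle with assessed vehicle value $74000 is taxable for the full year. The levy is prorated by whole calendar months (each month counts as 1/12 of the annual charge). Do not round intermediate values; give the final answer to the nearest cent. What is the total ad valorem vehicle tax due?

$1541.67

1 Jan – 30 Jun 2020: 6 months at 3% → $74000 × 3% × 6/12 = $1110.0000
1 Jul – 31 Oct 2020: 4 months at 0.85% → $74000 × 0.85% × 4/12 = $209.6667
1 Nov – 31 Dec 2020: 2 months at 1.8% → $74000 × 1.8% × 2/12 = $222.0000
Total = $1541.6667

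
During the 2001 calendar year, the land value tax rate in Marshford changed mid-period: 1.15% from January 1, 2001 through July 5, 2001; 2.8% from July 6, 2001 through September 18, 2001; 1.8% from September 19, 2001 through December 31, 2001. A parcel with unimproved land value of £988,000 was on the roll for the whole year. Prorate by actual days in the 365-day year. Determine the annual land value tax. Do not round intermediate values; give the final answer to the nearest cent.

£16,541.56

January 1 – July 5, 2001: 186 days at 1.15% → £988,000 × 1.15% × 186/365 = £5,789.9507
July 6 – September 18, 2001: 75 days at 2.8% → £988,000 × 2.8% × 75/365 = £5,684.3836
September 19 – December 31, 2001: 104 days at 1.8% → £988,000 × 1.8% × 104/365 = £5,067.2219
Total = £16,541.5562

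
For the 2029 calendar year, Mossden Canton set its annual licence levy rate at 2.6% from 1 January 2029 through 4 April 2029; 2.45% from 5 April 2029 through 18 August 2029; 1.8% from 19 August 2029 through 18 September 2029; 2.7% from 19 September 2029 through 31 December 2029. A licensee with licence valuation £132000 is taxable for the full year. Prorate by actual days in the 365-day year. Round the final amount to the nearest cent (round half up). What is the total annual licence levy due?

£3306.15

1 January – 4 April 2029: 94 days at 2.6% → £132000 × 2.6% × 94/365 = £883.8575
5 April – 18 August 2029: 136 days at 2.45% → £132000 × 2.45% × 136/365 = £1204.9973
19 August – 18 September 2029: 31 days at 1.8% → £132000 × 1.8% × 31/365 = £201.7973
19 September – 31 December 2029: 104 days at 2.7% → £132000 × 2.7% × 104/365 = £1015.4959
Total = £3306.1479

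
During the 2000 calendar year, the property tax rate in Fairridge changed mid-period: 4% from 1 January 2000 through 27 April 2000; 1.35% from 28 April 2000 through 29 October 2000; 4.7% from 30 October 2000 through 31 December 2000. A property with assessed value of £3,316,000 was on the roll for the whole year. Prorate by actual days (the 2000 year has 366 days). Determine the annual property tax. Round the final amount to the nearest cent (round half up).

1 January – 27 April 2000: 118 days at 4% → £3,316,000 × 4% × 118/366 = £42,763.7158
28 April – 29 October 2000: 185 days at 1.35% → £3,316,000 × 1.35% × 185/366 = £22,627.6230
30 October – 31 December 2000: 63 days at 4.7% → £3,316,000 × 4.7% × 63/366 = £26,826.9836
Total = £92,218.3224

£92,218.32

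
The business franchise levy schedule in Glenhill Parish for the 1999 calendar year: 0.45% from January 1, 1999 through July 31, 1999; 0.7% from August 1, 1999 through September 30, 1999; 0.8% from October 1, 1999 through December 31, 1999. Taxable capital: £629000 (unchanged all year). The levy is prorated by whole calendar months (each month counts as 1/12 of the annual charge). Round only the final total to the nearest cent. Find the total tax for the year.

£3642.96

January 1 – July 31, 1999: 7 months at 0.45% → £629000 × 0.45% × 7/12 = £1651.1250
August 1 – September 30, 1999: 2 months at 0.7% → £629000 × 0.7% × 2/12 = £733.8333
October 1 – December 31, 1999: 3 months at 0.8% → £629000 × 0.8% × 3/12 = £1258.0000
Total = £3642.9583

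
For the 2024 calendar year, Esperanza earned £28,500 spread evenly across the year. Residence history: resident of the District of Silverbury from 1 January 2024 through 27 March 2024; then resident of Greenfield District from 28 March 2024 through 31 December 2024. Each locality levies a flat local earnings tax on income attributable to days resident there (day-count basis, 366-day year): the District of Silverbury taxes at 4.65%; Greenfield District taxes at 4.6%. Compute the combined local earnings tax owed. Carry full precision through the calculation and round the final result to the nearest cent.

The District of Silverbury, 1 January – 27 March 2024: 87 days → £28,500 × 4.65% × 87/366 = £315.0184
Greenfield District, 28 March – 31 December 2024: 279 days → £28,500 × 4.6% × 279/366 = £999.3689
Total = £1,314.3873

£1,314.39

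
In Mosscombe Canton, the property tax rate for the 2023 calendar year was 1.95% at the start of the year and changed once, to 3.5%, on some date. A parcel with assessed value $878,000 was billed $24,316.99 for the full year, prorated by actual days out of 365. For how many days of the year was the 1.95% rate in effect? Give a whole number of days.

Let d = days at the first rate; then 365 − d days at the second rate.
$878,000 × [1.95%·d + 3.5%·(365−d)] / 365 = $24,316.99
Solving gives d = 172, so the new rate took effect on 22 June 2023.

172 days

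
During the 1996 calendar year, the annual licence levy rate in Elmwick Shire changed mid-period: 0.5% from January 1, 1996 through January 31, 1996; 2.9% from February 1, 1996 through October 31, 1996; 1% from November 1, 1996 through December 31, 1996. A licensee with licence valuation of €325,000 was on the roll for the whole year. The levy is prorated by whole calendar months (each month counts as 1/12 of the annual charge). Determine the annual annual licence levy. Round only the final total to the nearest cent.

January 1 – January 31, 1996: 1 month at 0.5% → €325,000 × 0.5% × 1/12 = €135.4167
February 1 – October 31, 1996: 9 months at 2.9% → €325,000 × 2.9% × 9/12 = €7,068.7500
November 1 – December 31, 1996: 2 months at 1% → €325,000 × 1% × 2/12 = €541.6667
Total = €7,745.8333

€7,745.83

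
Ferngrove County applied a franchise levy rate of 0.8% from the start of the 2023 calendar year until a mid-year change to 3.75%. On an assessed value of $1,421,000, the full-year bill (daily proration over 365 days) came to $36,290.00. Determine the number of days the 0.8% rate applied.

148 days

Let d = days at the first rate; then 365 − d days at the second rate.
$1,421,000 × [0.8%·d + 3.75%·(365−d)] / 365 = $36,290.00
Solving gives d = 148, so the new rate took effect on 29 May 2023.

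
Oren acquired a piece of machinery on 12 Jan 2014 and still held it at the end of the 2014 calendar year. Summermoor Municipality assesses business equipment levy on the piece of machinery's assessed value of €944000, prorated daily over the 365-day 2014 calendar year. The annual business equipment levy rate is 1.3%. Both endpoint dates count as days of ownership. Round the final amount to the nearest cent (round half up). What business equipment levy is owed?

€11902.16

Days held (12 Jan – 31 Dec 2014): 354 out of 365
Tax = €944000 × 1.3% × 354/365 = €11902.1589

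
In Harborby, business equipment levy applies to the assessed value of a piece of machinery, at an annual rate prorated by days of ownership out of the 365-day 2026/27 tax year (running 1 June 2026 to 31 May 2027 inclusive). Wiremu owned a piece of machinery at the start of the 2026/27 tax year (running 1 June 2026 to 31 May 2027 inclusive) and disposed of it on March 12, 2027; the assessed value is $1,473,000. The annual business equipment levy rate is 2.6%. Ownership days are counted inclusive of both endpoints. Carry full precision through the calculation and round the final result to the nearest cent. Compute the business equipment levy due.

$29,903.92

Days held (June 1, 2026 – March 12, 2027): 285 out of 365
Tax = $1,473,000 × 2.6% × 285/365 = $29,903.9178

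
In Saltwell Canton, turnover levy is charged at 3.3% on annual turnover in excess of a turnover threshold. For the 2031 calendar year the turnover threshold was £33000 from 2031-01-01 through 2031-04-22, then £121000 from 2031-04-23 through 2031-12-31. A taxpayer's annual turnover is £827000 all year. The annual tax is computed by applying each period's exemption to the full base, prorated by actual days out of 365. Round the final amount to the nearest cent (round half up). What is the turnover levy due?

2031-01-01 to 2031-04-22: 112 days, exemption £33000 → (£827000 − £33000) × 3.3% × 112/365 = £8040.0658
2031-04-23 to 2031-12-31: 253 days, exemption £121000 → (£827000 − £121000) × 3.3% × 253/365 = £16149.0247
Total = £24189.0904

£24189.09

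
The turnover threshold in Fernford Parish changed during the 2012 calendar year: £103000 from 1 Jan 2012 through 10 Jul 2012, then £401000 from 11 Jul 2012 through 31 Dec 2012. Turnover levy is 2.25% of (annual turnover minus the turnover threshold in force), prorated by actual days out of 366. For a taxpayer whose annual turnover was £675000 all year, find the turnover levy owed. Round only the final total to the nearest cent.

1 Jan – 10 Jul 2012: 192 days, exemption £103000 → (£675000 − £103000) × 2.25% × 192/366 = £6751.4754
11 Jul – 31 Dec 2012: 174 days, exemption £401000 → (£675000 − £401000) × 2.25% × 174/366 = £2930.9016
Total = £9682.3770

£9682.38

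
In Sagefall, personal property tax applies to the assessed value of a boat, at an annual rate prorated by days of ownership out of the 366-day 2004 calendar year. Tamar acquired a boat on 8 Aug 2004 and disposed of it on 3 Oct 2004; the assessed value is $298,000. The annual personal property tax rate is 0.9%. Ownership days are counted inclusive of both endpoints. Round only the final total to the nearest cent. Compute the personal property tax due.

Days held (8 Aug – 3 Oct 2004): 57 out of 366
Tax = $298,000 × 0.9% × 57/366 = $417.6885

$417.69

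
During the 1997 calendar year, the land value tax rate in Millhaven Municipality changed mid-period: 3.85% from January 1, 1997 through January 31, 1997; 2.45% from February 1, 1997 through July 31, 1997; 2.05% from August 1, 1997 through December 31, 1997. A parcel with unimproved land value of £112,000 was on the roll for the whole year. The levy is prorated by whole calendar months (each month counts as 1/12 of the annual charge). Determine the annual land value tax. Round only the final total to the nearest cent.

January 1 – January 31, 1997: 1 month at 3.85% → £112,000 × 3.85% × 1/12 = £359.3333
February 1 – July 31, 1997: 6 months at 2.45% → £112,000 × 2.45% × 6/12 = £1,372.0000
August 1 – December 31, 1997: 5 months at 2.05% → £112,000 × 2.05% × 5/12 = £956.6667
Total = £2,688.0000

£2,688.00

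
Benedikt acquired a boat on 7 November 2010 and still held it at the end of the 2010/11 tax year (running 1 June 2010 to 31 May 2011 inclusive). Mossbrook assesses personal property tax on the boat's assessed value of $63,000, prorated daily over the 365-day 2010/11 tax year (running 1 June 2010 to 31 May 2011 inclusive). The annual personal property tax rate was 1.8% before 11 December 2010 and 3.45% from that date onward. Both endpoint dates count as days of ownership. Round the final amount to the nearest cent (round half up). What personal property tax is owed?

7 November – 10 December 2010: 34 days at 1.8% → $63,000 × 1.8% × 34/365 = $105.6329
11 December 2010 – 31 May 2011: 172 days at 3.45% → $63,000 × 3.45% × 172/365 = $1,024.2247
Total = $1,129.8575

$1,129.86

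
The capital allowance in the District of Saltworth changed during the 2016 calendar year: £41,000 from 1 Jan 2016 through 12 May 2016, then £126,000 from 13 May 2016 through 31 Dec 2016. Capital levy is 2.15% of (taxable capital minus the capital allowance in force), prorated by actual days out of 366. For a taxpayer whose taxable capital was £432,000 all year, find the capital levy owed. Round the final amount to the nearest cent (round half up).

£7,243.09

1 Jan – 12 May 2016: 133 days, exemption £41,000 → (£432,000 − £41,000) × 2.15% × 133/366 = £3,054.8210
13 May – 31 Dec 2016: 233 days, exemption £126,000 → (£432,000 − £126,000) × 2.15% × 233/366 = £4,188.2705
Total = £7,243.0915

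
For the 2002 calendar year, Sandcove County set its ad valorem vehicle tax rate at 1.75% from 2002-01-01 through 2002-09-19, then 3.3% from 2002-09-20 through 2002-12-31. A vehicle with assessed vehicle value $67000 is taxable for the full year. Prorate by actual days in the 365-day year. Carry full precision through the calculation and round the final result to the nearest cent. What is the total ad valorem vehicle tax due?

$1465.56

2002-01-01 to 2002-09-19: 262 days at 1.75% → $67000 × 1.75% × 262/365 = $841.6301
2002-09-20 to 2002-12-31: 103 days at 3.3% → $67000 × 3.3% × 103/365 = $623.9260
Total = $1465.5562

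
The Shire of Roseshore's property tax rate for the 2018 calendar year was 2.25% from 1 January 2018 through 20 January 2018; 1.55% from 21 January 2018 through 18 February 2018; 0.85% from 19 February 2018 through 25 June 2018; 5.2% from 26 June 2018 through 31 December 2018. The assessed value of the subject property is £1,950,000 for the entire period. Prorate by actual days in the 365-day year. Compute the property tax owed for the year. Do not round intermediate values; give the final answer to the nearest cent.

1 January – 20 January 2018: 20 days at 2.25% → £1,950,000 × 2.25% × 20/365 = £2,404.1096
21 January – 18 February 2018: 29 days at 1.55% → £1,950,000 × 1.55% × 29/365 = £2,401.4384
19 February – 25 June 2018: 127 days at 0.85% → £1,950,000 × 0.85% × 127/365 = £5,767.1918
26 June – 31 December 2018: 189 days at 5.2% → £1,950,000 × 5.2% × 189/365 = £52,505.7534
Total = £63,078.4932

£63,078.49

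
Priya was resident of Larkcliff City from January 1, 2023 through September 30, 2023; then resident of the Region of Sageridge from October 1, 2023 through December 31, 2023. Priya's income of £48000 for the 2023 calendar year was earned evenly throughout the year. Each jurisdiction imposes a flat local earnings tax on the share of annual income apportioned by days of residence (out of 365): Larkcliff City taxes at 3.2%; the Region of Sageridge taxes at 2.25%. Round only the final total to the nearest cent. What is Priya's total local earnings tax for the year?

£1421.06

Larkcliff City, January 1 – September 30, 2023: 273 days → £48000 × 3.2% × 273/365 = £1148.8438
The Region of Sageridge, October 1 – December 31, 2023: 92 days → £48000 × 2.25% × 92/365 = £272.2192
Total = £1421.0630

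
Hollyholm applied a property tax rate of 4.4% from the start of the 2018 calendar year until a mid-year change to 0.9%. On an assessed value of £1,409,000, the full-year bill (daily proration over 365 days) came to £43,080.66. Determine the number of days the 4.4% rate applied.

Let d = days at the first rate; then 365 − d days at the second rate.
£1,409,000 × [4.4%·d + 0.9%·(365−d)] / 365 = £43,080.66
Solving gives d = 225, so the new rate took effect on 14 August 2018.

225 days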